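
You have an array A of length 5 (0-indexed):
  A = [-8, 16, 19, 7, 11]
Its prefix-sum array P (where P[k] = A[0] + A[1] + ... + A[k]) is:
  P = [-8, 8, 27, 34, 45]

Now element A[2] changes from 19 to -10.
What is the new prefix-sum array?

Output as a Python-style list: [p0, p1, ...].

Answer: [-8, 8, -2, 5, 16]

Derivation:
Change: A[2] 19 -> -10, delta = -29
P[k] for k < 2: unchanged (A[2] not included)
P[k] for k >= 2: shift by delta = -29
  P[0] = -8 + 0 = -8
  P[1] = 8 + 0 = 8
  P[2] = 27 + -29 = -2
  P[3] = 34 + -29 = 5
  P[4] = 45 + -29 = 16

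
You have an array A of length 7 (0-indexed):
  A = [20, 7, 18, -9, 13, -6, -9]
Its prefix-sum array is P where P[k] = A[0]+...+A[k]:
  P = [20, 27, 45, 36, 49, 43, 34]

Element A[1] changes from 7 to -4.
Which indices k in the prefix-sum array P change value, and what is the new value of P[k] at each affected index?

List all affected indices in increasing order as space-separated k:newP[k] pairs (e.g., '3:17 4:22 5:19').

P[k] = A[0] + ... + A[k]
P[k] includes A[1] iff k >= 1
Affected indices: 1, 2, ..., 6; delta = -11
  P[1]: 27 + -11 = 16
  P[2]: 45 + -11 = 34
  P[3]: 36 + -11 = 25
  P[4]: 49 + -11 = 38
  P[5]: 43 + -11 = 32
  P[6]: 34 + -11 = 23

Answer: 1:16 2:34 3:25 4:38 5:32 6:23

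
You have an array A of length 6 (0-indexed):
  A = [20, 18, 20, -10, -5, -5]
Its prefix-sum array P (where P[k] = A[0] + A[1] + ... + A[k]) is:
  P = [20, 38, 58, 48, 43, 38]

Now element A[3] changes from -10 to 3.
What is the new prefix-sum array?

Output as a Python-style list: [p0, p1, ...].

Answer: [20, 38, 58, 61, 56, 51]

Derivation:
Change: A[3] -10 -> 3, delta = 13
P[k] for k < 3: unchanged (A[3] not included)
P[k] for k >= 3: shift by delta = 13
  P[0] = 20 + 0 = 20
  P[1] = 38 + 0 = 38
  P[2] = 58 + 0 = 58
  P[3] = 48 + 13 = 61
  P[4] = 43 + 13 = 56
  P[5] = 38 + 13 = 51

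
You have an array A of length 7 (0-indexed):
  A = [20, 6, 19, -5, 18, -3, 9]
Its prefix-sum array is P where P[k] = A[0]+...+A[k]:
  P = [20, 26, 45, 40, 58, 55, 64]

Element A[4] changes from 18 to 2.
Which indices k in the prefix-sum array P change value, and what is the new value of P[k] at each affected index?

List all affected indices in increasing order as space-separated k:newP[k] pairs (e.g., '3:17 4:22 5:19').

Answer: 4:42 5:39 6:48

Derivation:
P[k] = A[0] + ... + A[k]
P[k] includes A[4] iff k >= 4
Affected indices: 4, 5, ..., 6; delta = -16
  P[4]: 58 + -16 = 42
  P[5]: 55 + -16 = 39
  P[6]: 64 + -16 = 48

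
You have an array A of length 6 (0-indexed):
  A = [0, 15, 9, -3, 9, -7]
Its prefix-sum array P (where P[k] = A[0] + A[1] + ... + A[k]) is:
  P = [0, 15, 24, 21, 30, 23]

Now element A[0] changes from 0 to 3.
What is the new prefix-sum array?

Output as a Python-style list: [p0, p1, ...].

Answer: [3, 18, 27, 24, 33, 26]

Derivation:
Change: A[0] 0 -> 3, delta = 3
P[k] for k < 0: unchanged (A[0] not included)
P[k] for k >= 0: shift by delta = 3
  P[0] = 0 + 3 = 3
  P[1] = 15 + 3 = 18
  P[2] = 24 + 3 = 27
  P[3] = 21 + 3 = 24
  P[4] = 30 + 3 = 33
  P[5] = 23 + 3 = 26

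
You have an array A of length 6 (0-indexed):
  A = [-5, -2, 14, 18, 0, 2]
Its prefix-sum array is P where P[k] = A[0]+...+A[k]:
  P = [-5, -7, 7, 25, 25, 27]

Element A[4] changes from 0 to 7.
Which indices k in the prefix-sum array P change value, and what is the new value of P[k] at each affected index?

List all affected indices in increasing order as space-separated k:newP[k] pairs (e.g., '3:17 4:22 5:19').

P[k] = A[0] + ... + A[k]
P[k] includes A[4] iff k >= 4
Affected indices: 4, 5, ..., 5; delta = 7
  P[4]: 25 + 7 = 32
  P[5]: 27 + 7 = 34

Answer: 4:32 5:34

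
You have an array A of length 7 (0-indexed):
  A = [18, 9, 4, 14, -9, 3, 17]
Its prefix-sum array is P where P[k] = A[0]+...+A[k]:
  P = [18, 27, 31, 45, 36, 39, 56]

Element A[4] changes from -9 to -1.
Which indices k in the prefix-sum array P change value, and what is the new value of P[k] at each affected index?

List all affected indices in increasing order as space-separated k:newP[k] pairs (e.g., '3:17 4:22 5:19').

Answer: 4:44 5:47 6:64

Derivation:
P[k] = A[0] + ... + A[k]
P[k] includes A[4] iff k >= 4
Affected indices: 4, 5, ..., 6; delta = 8
  P[4]: 36 + 8 = 44
  P[5]: 39 + 8 = 47
  P[6]: 56 + 8 = 64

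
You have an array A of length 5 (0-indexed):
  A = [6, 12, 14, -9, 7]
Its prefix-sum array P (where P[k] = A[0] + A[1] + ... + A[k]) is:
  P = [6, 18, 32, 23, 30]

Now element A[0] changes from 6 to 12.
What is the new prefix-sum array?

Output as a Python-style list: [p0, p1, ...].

Change: A[0] 6 -> 12, delta = 6
P[k] for k < 0: unchanged (A[0] not included)
P[k] for k >= 0: shift by delta = 6
  P[0] = 6 + 6 = 12
  P[1] = 18 + 6 = 24
  P[2] = 32 + 6 = 38
  P[3] = 23 + 6 = 29
  P[4] = 30 + 6 = 36

Answer: [12, 24, 38, 29, 36]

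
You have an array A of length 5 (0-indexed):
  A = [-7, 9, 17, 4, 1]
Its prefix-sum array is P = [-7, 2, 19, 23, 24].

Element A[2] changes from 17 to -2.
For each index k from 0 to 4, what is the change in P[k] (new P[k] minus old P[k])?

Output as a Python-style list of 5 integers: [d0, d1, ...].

Element change: A[2] 17 -> -2, delta = -19
For k < 2: P[k] unchanged, delta_P[k] = 0
For k >= 2: P[k] shifts by exactly -19
Delta array: [0, 0, -19, -19, -19]

Answer: [0, 0, -19, -19, -19]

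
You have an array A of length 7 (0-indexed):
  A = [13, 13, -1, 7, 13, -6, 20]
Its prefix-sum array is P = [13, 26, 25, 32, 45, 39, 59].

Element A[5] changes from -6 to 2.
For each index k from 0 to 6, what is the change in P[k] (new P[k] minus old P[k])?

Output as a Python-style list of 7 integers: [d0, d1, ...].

Element change: A[5] -6 -> 2, delta = 8
For k < 5: P[k] unchanged, delta_P[k] = 0
For k >= 5: P[k] shifts by exactly 8
Delta array: [0, 0, 0, 0, 0, 8, 8]

Answer: [0, 0, 0, 0, 0, 8, 8]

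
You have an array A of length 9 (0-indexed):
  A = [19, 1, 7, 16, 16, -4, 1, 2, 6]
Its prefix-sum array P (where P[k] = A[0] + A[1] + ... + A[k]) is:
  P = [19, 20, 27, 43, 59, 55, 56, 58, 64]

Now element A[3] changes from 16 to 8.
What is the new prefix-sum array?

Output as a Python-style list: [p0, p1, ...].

Answer: [19, 20, 27, 35, 51, 47, 48, 50, 56]

Derivation:
Change: A[3] 16 -> 8, delta = -8
P[k] for k < 3: unchanged (A[3] not included)
P[k] for k >= 3: shift by delta = -8
  P[0] = 19 + 0 = 19
  P[1] = 20 + 0 = 20
  P[2] = 27 + 0 = 27
  P[3] = 43 + -8 = 35
  P[4] = 59 + -8 = 51
  P[5] = 55 + -8 = 47
  P[6] = 56 + -8 = 48
  P[7] = 58 + -8 = 50
  P[8] = 64 + -8 = 56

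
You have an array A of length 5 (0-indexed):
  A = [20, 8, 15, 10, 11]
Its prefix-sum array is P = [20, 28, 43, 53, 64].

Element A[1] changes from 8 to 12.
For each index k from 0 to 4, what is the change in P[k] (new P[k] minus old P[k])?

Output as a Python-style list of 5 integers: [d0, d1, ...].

Element change: A[1] 8 -> 12, delta = 4
For k < 1: P[k] unchanged, delta_P[k] = 0
For k >= 1: P[k] shifts by exactly 4
Delta array: [0, 4, 4, 4, 4]

Answer: [0, 4, 4, 4, 4]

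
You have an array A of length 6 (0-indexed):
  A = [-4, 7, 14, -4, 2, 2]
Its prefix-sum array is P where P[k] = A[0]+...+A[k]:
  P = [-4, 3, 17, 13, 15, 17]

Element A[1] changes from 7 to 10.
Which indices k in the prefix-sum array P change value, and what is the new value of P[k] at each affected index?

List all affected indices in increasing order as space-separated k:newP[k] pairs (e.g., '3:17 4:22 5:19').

Answer: 1:6 2:20 3:16 4:18 5:20

Derivation:
P[k] = A[0] + ... + A[k]
P[k] includes A[1] iff k >= 1
Affected indices: 1, 2, ..., 5; delta = 3
  P[1]: 3 + 3 = 6
  P[2]: 17 + 3 = 20
  P[3]: 13 + 3 = 16
  P[4]: 15 + 3 = 18
  P[5]: 17 + 3 = 20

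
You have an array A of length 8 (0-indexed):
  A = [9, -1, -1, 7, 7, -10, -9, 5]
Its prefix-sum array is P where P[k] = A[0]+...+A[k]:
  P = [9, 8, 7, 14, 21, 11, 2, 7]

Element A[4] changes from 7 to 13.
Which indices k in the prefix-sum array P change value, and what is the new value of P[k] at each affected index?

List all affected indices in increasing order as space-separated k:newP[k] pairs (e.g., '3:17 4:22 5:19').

P[k] = A[0] + ... + A[k]
P[k] includes A[4] iff k >= 4
Affected indices: 4, 5, ..., 7; delta = 6
  P[4]: 21 + 6 = 27
  P[5]: 11 + 6 = 17
  P[6]: 2 + 6 = 8
  P[7]: 7 + 6 = 13

Answer: 4:27 5:17 6:8 7:13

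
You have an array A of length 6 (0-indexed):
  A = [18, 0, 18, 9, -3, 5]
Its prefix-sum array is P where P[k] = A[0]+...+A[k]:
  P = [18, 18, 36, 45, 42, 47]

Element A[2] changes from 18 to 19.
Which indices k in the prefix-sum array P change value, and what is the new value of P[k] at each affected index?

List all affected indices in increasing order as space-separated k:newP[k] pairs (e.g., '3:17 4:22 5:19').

Answer: 2:37 3:46 4:43 5:48

Derivation:
P[k] = A[0] + ... + A[k]
P[k] includes A[2] iff k >= 2
Affected indices: 2, 3, ..., 5; delta = 1
  P[2]: 36 + 1 = 37
  P[3]: 45 + 1 = 46
  P[4]: 42 + 1 = 43
  P[5]: 47 + 1 = 48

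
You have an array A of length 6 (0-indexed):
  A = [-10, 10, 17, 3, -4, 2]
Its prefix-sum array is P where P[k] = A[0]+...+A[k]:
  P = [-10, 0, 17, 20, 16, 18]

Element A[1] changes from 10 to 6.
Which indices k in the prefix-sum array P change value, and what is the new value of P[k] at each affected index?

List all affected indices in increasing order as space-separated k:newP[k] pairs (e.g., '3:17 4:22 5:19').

Answer: 1:-4 2:13 3:16 4:12 5:14

Derivation:
P[k] = A[0] + ... + A[k]
P[k] includes A[1] iff k >= 1
Affected indices: 1, 2, ..., 5; delta = -4
  P[1]: 0 + -4 = -4
  P[2]: 17 + -4 = 13
  P[3]: 20 + -4 = 16
  P[4]: 16 + -4 = 12
  P[5]: 18 + -4 = 14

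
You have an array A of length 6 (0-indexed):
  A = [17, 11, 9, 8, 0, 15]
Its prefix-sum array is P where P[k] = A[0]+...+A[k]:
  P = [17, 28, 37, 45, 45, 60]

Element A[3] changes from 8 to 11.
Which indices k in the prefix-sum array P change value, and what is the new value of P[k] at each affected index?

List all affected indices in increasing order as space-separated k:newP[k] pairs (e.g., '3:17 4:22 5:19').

Answer: 3:48 4:48 5:63

Derivation:
P[k] = A[0] + ... + A[k]
P[k] includes A[3] iff k >= 3
Affected indices: 3, 4, ..., 5; delta = 3
  P[3]: 45 + 3 = 48
  P[4]: 45 + 3 = 48
  P[5]: 60 + 3 = 63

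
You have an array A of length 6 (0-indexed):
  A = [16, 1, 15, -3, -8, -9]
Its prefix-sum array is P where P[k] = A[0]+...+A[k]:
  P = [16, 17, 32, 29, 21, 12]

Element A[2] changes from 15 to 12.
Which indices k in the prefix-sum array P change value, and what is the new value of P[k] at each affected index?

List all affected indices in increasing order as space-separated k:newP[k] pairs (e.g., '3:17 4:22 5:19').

P[k] = A[0] + ... + A[k]
P[k] includes A[2] iff k >= 2
Affected indices: 2, 3, ..., 5; delta = -3
  P[2]: 32 + -3 = 29
  P[3]: 29 + -3 = 26
  P[4]: 21 + -3 = 18
  P[5]: 12 + -3 = 9

Answer: 2:29 3:26 4:18 5:9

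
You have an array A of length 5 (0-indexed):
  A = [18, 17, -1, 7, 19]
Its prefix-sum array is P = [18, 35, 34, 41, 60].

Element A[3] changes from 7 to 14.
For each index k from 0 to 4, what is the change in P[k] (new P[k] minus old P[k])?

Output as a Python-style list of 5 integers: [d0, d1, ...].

Answer: [0, 0, 0, 7, 7]

Derivation:
Element change: A[3] 7 -> 14, delta = 7
For k < 3: P[k] unchanged, delta_P[k] = 0
For k >= 3: P[k] shifts by exactly 7
Delta array: [0, 0, 0, 7, 7]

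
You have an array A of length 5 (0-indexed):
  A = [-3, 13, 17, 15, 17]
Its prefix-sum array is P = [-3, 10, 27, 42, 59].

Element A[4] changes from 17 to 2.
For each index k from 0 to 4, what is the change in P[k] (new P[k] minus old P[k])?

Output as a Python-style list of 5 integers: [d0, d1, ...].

Element change: A[4] 17 -> 2, delta = -15
For k < 4: P[k] unchanged, delta_P[k] = 0
For k >= 4: P[k] shifts by exactly -15
Delta array: [0, 0, 0, 0, -15]

Answer: [0, 0, 0, 0, -15]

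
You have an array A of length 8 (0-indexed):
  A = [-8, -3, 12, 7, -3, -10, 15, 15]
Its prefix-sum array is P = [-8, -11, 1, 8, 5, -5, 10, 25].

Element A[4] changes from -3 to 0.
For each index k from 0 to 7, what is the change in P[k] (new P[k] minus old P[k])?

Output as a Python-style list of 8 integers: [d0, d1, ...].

Element change: A[4] -3 -> 0, delta = 3
For k < 4: P[k] unchanged, delta_P[k] = 0
For k >= 4: P[k] shifts by exactly 3
Delta array: [0, 0, 0, 0, 3, 3, 3, 3]

Answer: [0, 0, 0, 0, 3, 3, 3, 3]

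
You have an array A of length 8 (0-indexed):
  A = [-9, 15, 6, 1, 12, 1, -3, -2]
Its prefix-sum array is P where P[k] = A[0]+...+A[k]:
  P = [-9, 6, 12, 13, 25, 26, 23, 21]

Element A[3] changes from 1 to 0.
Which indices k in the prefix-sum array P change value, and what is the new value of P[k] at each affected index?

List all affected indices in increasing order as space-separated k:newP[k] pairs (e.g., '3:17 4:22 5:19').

P[k] = A[0] + ... + A[k]
P[k] includes A[3] iff k >= 3
Affected indices: 3, 4, ..., 7; delta = -1
  P[3]: 13 + -1 = 12
  P[4]: 25 + -1 = 24
  P[5]: 26 + -1 = 25
  P[6]: 23 + -1 = 22
  P[7]: 21 + -1 = 20

Answer: 3:12 4:24 5:25 6:22 7:20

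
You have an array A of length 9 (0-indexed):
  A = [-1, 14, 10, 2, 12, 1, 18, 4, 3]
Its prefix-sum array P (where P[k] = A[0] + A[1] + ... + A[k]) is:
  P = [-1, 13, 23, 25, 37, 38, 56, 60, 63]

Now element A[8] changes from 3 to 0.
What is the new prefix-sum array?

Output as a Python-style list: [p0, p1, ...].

Answer: [-1, 13, 23, 25, 37, 38, 56, 60, 60]

Derivation:
Change: A[8] 3 -> 0, delta = -3
P[k] for k < 8: unchanged (A[8] not included)
P[k] for k >= 8: shift by delta = -3
  P[0] = -1 + 0 = -1
  P[1] = 13 + 0 = 13
  P[2] = 23 + 0 = 23
  P[3] = 25 + 0 = 25
  P[4] = 37 + 0 = 37
  P[5] = 38 + 0 = 38
  P[6] = 56 + 0 = 56
  P[7] = 60 + 0 = 60
  P[8] = 63 + -3 = 60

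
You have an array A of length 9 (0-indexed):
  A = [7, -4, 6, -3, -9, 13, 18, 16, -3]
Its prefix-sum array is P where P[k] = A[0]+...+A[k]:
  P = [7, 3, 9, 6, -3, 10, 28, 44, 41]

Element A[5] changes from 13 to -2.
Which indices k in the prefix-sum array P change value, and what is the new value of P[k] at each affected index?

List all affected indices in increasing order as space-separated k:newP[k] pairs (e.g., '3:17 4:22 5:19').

P[k] = A[0] + ... + A[k]
P[k] includes A[5] iff k >= 5
Affected indices: 5, 6, ..., 8; delta = -15
  P[5]: 10 + -15 = -5
  P[6]: 28 + -15 = 13
  P[7]: 44 + -15 = 29
  P[8]: 41 + -15 = 26

Answer: 5:-5 6:13 7:29 8:26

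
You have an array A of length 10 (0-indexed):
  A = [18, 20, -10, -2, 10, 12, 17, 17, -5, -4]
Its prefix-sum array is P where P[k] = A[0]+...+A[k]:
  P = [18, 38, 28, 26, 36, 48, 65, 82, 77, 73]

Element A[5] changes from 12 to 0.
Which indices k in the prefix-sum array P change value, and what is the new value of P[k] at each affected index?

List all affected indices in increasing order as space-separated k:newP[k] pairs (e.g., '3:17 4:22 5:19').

P[k] = A[0] + ... + A[k]
P[k] includes A[5] iff k >= 5
Affected indices: 5, 6, ..., 9; delta = -12
  P[5]: 48 + -12 = 36
  P[6]: 65 + -12 = 53
  P[7]: 82 + -12 = 70
  P[8]: 77 + -12 = 65
  P[9]: 73 + -12 = 61

Answer: 5:36 6:53 7:70 8:65 9:61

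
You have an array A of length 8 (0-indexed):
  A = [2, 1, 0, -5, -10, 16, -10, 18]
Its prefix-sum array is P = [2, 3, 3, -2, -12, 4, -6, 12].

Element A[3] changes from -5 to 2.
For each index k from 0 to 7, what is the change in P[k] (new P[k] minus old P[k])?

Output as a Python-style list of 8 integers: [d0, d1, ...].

Answer: [0, 0, 0, 7, 7, 7, 7, 7]

Derivation:
Element change: A[3] -5 -> 2, delta = 7
For k < 3: P[k] unchanged, delta_P[k] = 0
For k >= 3: P[k] shifts by exactly 7
Delta array: [0, 0, 0, 7, 7, 7, 7, 7]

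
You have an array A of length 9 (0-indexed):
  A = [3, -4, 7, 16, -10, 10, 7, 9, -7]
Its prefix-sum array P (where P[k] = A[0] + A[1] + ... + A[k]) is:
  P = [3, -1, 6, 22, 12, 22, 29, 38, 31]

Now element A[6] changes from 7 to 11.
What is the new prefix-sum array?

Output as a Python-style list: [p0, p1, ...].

Change: A[6] 7 -> 11, delta = 4
P[k] for k < 6: unchanged (A[6] not included)
P[k] for k >= 6: shift by delta = 4
  P[0] = 3 + 0 = 3
  P[1] = -1 + 0 = -1
  P[2] = 6 + 0 = 6
  P[3] = 22 + 0 = 22
  P[4] = 12 + 0 = 12
  P[5] = 22 + 0 = 22
  P[6] = 29 + 4 = 33
  P[7] = 38 + 4 = 42
  P[8] = 31 + 4 = 35

Answer: [3, -1, 6, 22, 12, 22, 33, 42, 35]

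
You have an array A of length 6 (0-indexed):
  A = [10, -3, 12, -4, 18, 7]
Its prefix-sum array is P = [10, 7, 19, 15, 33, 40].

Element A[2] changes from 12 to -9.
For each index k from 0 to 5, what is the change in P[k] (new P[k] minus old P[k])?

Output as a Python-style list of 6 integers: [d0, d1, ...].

Answer: [0, 0, -21, -21, -21, -21]

Derivation:
Element change: A[2] 12 -> -9, delta = -21
For k < 2: P[k] unchanged, delta_P[k] = 0
For k >= 2: P[k] shifts by exactly -21
Delta array: [0, 0, -21, -21, -21, -21]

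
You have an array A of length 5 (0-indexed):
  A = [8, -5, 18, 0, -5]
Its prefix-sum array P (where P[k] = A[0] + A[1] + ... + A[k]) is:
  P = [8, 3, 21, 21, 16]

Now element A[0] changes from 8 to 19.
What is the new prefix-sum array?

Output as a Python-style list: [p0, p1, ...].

Change: A[0] 8 -> 19, delta = 11
P[k] for k < 0: unchanged (A[0] not included)
P[k] for k >= 0: shift by delta = 11
  P[0] = 8 + 11 = 19
  P[1] = 3 + 11 = 14
  P[2] = 21 + 11 = 32
  P[3] = 21 + 11 = 32
  P[4] = 16 + 11 = 27

Answer: [19, 14, 32, 32, 27]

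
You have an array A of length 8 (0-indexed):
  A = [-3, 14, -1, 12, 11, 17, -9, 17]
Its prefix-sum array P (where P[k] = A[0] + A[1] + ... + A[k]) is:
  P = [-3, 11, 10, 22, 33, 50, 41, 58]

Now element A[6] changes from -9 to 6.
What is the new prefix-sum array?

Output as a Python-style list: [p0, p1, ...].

Change: A[6] -9 -> 6, delta = 15
P[k] for k < 6: unchanged (A[6] not included)
P[k] for k >= 6: shift by delta = 15
  P[0] = -3 + 0 = -3
  P[1] = 11 + 0 = 11
  P[2] = 10 + 0 = 10
  P[3] = 22 + 0 = 22
  P[4] = 33 + 0 = 33
  P[5] = 50 + 0 = 50
  P[6] = 41 + 15 = 56
  P[7] = 58 + 15 = 73

Answer: [-3, 11, 10, 22, 33, 50, 56, 73]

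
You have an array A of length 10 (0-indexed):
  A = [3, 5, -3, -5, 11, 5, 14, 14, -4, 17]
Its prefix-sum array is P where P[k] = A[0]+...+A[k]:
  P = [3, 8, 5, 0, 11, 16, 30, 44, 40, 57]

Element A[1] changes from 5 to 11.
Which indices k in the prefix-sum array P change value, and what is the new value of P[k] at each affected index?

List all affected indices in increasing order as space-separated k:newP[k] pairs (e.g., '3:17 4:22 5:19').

Answer: 1:14 2:11 3:6 4:17 5:22 6:36 7:50 8:46 9:63

Derivation:
P[k] = A[0] + ... + A[k]
P[k] includes A[1] iff k >= 1
Affected indices: 1, 2, ..., 9; delta = 6
  P[1]: 8 + 6 = 14
  P[2]: 5 + 6 = 11
  P[3]: 0 + 6 = 6
  P[4]: 11 + 6 = 17
  P[5]: 16 + 6 = 22
  P[6]: 30 + 6 = 36
  P[7]: 44 + 6 = 50
  P[8]: 40 + 6 = 46
  P[9]: 57 + 6 = 63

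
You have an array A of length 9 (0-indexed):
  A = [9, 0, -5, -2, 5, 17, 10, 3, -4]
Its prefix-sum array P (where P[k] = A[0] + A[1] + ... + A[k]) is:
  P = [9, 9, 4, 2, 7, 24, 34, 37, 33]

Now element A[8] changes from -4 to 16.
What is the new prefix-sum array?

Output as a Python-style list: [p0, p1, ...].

Answer: [9, 9, 4, 2, 7, 24, 34, 37, 53]

Derivation:
Change: A[8] -4 -> 16, delta = 20
P[k] for k < 8: unchanged (A[8] not included)
P[k] for k >= 8: shift by delta = 20
  P[0] = 9 + 0 = 9
  P[1] = 9 + 0 = 9
  P[2] = 4 + 0 = 4
  P[3] = 2 + 0 = 2
  P[4] = 7 + 0 = 7
  P[5] = 24 + 0 = 24
  P[6] = 34 + 0 = 34
  P[7] = 37 + 0 = 37
  P[8] = 33 + 20 = 53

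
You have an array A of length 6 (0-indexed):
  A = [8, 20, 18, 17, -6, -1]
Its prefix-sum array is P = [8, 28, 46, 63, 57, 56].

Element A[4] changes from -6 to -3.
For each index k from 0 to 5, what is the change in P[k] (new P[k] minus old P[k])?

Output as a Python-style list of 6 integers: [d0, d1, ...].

Element change: A[4] -6 -> -3, delta = 3
For k < 4: P[k] unchanged, delta_P[k] = 0
For k >= 4: P[k] shifts by exactly 3
Delta array: [0, 0, 0, 0, 3, 3]

Answer: [0, 0, 0, 0, 3, 3]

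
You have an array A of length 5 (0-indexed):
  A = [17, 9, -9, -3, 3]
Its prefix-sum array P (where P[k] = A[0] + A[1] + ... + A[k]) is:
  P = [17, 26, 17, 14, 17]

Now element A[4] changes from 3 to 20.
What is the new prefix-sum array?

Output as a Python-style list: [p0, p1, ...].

Answer: [17, 26, 17, 14, 34]

Derivation:
Change: A[4] 3 -> 20, delta = 17
P[k] for k < 4: unchanged (A[4] not included)
P[k] for k >= 4: shift by delta = 17
  P[0] = 17 + 0 = 17
  P[1] = 26 + 0 = 26
  P[2] = 17 + 0 = 17
  P[3] = 14 + 0 = 14
  P[4] = 17 + 17 = 34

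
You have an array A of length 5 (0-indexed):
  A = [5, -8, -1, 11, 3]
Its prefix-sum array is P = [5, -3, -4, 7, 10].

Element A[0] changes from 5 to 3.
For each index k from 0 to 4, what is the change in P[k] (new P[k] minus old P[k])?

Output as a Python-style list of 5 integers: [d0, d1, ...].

Element change: A[0] 5 -> 3, delta = -2
For k < 0: P[k] unchanged, delta_P[k] = 0
For k >= 0: P[k] shifts by exactly -2
Delta array: [-2, -2, -2, -2, -2]

Answer: [-2, -2, -2, -2, -2]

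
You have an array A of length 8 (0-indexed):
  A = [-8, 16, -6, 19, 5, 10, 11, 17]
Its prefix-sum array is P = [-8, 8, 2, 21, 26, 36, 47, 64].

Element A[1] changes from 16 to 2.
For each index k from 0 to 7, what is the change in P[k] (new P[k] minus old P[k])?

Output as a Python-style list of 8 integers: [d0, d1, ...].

Element change: A[1] 16 -> 2, delta = -14
For k < 1: P[k] unchanged, delta_P[k] = 0
For k >= 1: P[k] shifts by exactly -14
Delta array: [0, -14, -14, -14, -14, -14, -14, -14]

Answer: [0, -14, -14, -14, -14, -14, -14, -14]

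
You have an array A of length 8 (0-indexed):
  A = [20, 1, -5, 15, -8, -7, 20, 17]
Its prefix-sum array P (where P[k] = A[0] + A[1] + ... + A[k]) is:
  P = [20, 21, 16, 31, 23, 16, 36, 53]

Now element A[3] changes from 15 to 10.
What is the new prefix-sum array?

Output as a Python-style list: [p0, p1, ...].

Change: A[3] 15 -> 10, delta = -5
P[k] for k < 3: unchanged (A[3] not included)
P[k] for k >= 3: shift by delta = -5
  P[0] = 20 + 0 = 20
  P[1] = 21 + 0 = 21
  P[2] = 16 + 0 = 16
  P[3] = 31 + -5 = 26
  P[4] = 23 + -5 = 18
  P[5] = 16 + -5 = 11
  P[6] = 36 + -5 = 31
  P[7] = 53 + -5 = 48

Answer: [20, 21, 16, 26, 18, 11, 31, 48]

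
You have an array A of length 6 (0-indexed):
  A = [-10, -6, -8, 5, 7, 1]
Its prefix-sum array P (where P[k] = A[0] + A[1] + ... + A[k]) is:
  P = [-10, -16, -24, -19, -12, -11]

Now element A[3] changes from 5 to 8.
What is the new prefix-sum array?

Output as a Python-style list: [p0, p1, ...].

Answer: [-10, -16, -24, -16, -9, -8]

Derivation:
Change: A[3] 5 -> 8, delta = 3
P[k] for k < 3: unchanged (A[3] not included)
P[k] for k >= 3: shift by delta = 3
  P[0] = -10 + 0 = -10
  P[1] = -16 + 0 = -16
  P[2] = -24 + 0 = -24
  P[3] = -19 + 3 = -16
  P[4] = -12 + 3 = -9
  P[5] = -11 + 3 = -8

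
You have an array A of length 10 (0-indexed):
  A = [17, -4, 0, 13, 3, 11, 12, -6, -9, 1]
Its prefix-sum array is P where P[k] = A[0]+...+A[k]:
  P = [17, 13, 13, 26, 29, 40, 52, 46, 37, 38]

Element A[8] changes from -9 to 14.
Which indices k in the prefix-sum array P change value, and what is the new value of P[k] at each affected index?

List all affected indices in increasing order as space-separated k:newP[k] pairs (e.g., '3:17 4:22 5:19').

Answer: 8:60 9:61

Derivation:
P[k] = A[0] + ... + A[k]
P[k] includes A[8] iff k >= 8
Affected indices: 8, 9, ..., 9; delta = 23
  P[8]: 37 + 23 = 60
  P[9]: 38 + 23 = 61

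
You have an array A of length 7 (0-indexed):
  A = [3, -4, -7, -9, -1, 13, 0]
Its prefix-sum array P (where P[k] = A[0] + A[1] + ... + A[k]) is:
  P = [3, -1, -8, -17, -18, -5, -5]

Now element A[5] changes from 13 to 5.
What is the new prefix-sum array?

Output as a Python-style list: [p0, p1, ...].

Answer: [3, -1, -8, -17, -18, -13, -13]

Derivation:
Change: A[5] 13 -> 5, delta = -8
P[k] for k < 5: unchanged (A[5] not included)
P[k] for k >= 5: shift by delta = -8
  P[0] = 3 + 0 = 3
  P[1] = -1 + 0 = -1
  P[2] = -8 + 0 = -8
  P[3] = -17 + 0 = -17
  P[4] = -18 + 0 = -18
  P[5] = -5 + -8 = -13
  P[6] = -5 + -8 = -13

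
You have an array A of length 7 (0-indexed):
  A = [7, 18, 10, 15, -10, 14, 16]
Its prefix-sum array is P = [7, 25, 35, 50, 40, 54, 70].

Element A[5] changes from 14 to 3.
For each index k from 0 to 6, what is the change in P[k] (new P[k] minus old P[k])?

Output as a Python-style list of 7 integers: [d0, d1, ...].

Answer: [0, 0, 0, 0, 0, -11, -11]

Derivation:
Element change: A[5] 14 -> 3, delta = -11
For k < 5: P[k] unchanged, delta_P[k] = 0
For k >= 5: P[k] shifts by exactly -11
Delta array: [0, 0, 0, 0, 0, -11, -11]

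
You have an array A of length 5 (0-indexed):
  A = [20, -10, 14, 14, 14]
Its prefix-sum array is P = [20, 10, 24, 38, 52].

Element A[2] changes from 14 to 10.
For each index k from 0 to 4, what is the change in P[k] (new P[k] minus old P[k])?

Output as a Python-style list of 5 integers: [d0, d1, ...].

Answer: [0, 0, -4, -4, -4]

Derivation:
Element change: A[2] 14 -> 10, delta = -4
For k < 2: P[k] unchanged, delta_P[k] = 0
For k >= 2: P[k] shifts by exactly -4
Delta array: [0, 0, -4, -4, -4]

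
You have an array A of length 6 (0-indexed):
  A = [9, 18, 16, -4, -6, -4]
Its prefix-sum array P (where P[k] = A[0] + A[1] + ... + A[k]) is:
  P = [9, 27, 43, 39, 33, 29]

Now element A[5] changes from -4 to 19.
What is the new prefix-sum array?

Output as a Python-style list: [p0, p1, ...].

Answer: [9, 27, 43, 39, 33, 52]

Derivation:
Change: A[5] -4 -> 19, delta = 23
P[k] for k < 5: unchanged (A[5] not included)
P[k] for k >= 5: shift by delta = 23
  P[0] = 9 + 0 = 9
  P[1] = 27 + 0 = 27
  P[2] = 43 + 0 = 43
  P[3] = 39 + 0 = 39
  P[4] = 33 + 0 = 33
  P[5] = 29 + 23 = 52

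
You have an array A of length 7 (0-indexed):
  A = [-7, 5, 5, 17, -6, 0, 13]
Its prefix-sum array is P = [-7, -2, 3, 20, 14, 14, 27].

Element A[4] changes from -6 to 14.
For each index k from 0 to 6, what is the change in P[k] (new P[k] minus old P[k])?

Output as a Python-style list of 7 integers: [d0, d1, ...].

Element change: A[4] -6 -> 14, delta = 20
For k < 4: P[k] unchanged, delta_P[k] = 0
For k >= 4: P[k] shifts by exactly 20
Delta array: [0, 0, 0, 0, 20, 20, 20]

Answer: [0, 0, 0, 0, 20, 20, 20]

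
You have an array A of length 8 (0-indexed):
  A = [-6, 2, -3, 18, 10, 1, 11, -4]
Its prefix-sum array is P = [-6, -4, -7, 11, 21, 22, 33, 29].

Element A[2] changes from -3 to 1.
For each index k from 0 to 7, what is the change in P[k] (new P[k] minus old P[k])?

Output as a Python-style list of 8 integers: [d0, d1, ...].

Element change: A[2] -3 -> 1, delta = 4
For k < 2: P[k] unchanged, delta_P[k] = 0
For k >= 2: P[k] shifts by exactly 4
Delta array: [0, 0, 4, 4, 4, 4, 4, 4]

Answer: [0, 0, 4, 4, 4, 4, 4, 4]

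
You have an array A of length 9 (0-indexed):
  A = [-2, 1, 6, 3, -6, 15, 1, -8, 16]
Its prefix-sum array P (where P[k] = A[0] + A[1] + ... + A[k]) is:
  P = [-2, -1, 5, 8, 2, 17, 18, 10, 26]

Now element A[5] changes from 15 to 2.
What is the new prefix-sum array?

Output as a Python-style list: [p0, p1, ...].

Answer: [-2, -1, 5, 8, 2, 4, 5, -3, 13]

Derivation:
Change: A[5] 15 -> 2, delta = -13
P[k] for k < 5: unchanged (A[5] not included)
P[k] for k >= 5: shift by delta = -13
  P[0] = -2 + 0 = -2
  P[1] = -1 + 0 = -1
  P[2] = 5 + 0 = 5
  P[3] = 8 + 0 = 8
  P[4] = 2 + 0 = 2
  P[5] = 17 + -13 = 4
  P[6] = 18 + -13 = 5
  P[7] = 10 + -13 = -3
  P[8] = 26 + -13 = 13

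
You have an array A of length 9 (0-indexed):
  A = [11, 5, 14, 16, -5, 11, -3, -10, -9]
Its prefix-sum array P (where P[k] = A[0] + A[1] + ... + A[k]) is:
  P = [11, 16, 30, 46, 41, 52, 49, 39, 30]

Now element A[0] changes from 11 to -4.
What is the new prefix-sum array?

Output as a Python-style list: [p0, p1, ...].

Answer: [-4, 1, 15, 31, 26, 37, 34, 24, 15]

Derivation:
Change: A[0] 11 -> -4, delta = -15
P[k] for k < 0: unchanged (A[0] not included)
P[k] for k >= 0: shift by delta = -15
  P[0] = 11 + -15 = -4
  P[1] = 16 + -15 = 1
  P[2] = 30 + -15 = 15
  P[3] = 46 + -15 = 31
  P[4] = 41 + -15 = 26
  P[5] = 52 + -15 = 37
  P[6] = 49 + -15 = 34
  P[7] = 39 + -15 = 24
  P[8] = 30 + -15 = 15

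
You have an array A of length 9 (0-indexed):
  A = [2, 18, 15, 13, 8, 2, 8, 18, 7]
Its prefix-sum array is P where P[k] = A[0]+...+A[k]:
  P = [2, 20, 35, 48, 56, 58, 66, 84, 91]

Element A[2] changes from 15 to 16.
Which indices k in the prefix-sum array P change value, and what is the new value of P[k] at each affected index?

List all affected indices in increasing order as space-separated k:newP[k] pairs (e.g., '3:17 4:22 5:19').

P[k] = A[0] + ... + A[k]
P[k] includes A[2] iff k >= 2
Affected indices: 2, 3, ..., 8; delta = 1
  P[2]: 35 + 1 = 36
  P[3]: 48 + 1 = 49
  P[4]: 56 + 1 = 57
  P[5]: 58 + 1 = 59
  P[6]: 66 + 1 = 67
  P[7]: 84 + 1 = 85
  P[8]: 91 + 1 = 92

Answer: 2:36 3:49 4:57 5:59 6:67 7:85 8:92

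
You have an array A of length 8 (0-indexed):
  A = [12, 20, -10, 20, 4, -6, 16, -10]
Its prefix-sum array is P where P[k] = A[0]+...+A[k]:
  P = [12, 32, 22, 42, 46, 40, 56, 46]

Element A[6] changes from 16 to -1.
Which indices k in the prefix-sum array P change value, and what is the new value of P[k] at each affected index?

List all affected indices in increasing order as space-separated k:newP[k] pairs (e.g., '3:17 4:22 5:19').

Answer: 6:39 7:29

Derivation:
P[k] = A[0] + ... + A[k]
P[k] includes A[6] iff k >= 6
Affected indices: 6, 7, ..., 7; delta = -17
  P[6]: 56 + -17 = 39
  P[7]: 46 + -17 = 29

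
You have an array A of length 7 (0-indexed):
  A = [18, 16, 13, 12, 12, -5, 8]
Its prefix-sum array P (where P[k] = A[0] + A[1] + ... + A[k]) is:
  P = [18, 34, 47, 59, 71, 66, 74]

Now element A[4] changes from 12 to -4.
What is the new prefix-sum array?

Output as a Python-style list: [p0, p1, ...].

Answer: [18, 34, 47, 59, 55, 50, 58]

Derivation:
Change: A[4] 12 -> -4, delta = -16
P[k] for k < 4: unchanged (A[4] not included)
P[k] for k >= 4: shift by delta = -16
  P[0] = 18 + 0 = 18
  P[1] = 34 + 0 = 34
  P[2] = 47 + 0 = 47
  P[3] = 59 + 0 = 59
  P[4] = 71 + -16 = 55
  P[5] = 66 + -16 = 50
  P[6] = 74 + -16 = 58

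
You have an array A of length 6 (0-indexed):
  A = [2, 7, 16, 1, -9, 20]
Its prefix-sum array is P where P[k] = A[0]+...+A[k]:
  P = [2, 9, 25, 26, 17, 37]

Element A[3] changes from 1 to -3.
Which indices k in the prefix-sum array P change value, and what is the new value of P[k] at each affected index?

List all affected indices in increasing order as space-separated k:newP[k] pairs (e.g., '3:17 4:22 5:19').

Answer: 3:22 4:13 5:33

Derivation:
P[k] = A[0] + ... + A[k]
P[k] includes A[3] iff k >= 3
Affected indices: 3, 4, ..., 5; delta = -4
  P[3]: 26 + -4 = 22
  P[4]: 17 + -4 = 13
  P[5]: 37 + -4 = 33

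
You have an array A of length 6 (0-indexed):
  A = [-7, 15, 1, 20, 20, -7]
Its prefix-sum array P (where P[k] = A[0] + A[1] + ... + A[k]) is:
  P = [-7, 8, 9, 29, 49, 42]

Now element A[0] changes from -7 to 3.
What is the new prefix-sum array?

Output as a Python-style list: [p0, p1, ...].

Answer: [3, 18, 19, 39, 59, 52]

Derivation:
Change: A[0] -7 -> 3, delta = 10
P[k] for k < 0: unchanged (A[0] not included)
P[k] for k >= 0: shift by delta = 10
  P[0] = -7 + 10 = 3
  P[1] = 8 + 10 = 18
  P[2] = 9 + 10 = 19
  P[3] = 29 + 10 = 39
  P[4] = 49 + 10 = 59
  P[5] = 42 + 10 = 52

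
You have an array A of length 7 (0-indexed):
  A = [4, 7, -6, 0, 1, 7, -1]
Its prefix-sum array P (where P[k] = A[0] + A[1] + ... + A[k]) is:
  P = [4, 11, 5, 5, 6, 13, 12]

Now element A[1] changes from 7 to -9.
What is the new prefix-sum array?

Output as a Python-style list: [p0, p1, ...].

Change: A[1] 7 -> -9, delta = -16
P[k] for k < 1: unchanged (A[1] not included)
P[k] for k >= 1: shift by delta = -16
  P[0] = 4 + 0 = 4
  P[1] = 11 + -16 = -5
  P[2] = 5 + -16 = -11
  P[3] = 5 + -16 = -11
  P[4] = 6 + -16 = -10
  P[5] = 13 + -16 = -3
  P[6] = 12 + -16 = -4

Answer: [4, -5, -11, -11, -10, -3, -4]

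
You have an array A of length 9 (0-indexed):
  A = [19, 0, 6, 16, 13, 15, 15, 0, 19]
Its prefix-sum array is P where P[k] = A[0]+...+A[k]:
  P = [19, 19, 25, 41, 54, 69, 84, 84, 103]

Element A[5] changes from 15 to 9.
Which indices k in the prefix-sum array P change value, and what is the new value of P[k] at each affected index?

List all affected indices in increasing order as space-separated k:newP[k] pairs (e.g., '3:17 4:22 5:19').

P[k] = A[0] + ... + A[k]
P[k] includes A[5] iff k >= 5
Affected indices: 5, 6, ..., 8; delta = -6
  P[5]: 69 + -6 = 63
  P[6]: 84 + -6 = 78
  P[7]: 84 + -6 = 78
  P[8]: 103 + -6 = 97

Answer: 5:63 6:78 7:78 8:97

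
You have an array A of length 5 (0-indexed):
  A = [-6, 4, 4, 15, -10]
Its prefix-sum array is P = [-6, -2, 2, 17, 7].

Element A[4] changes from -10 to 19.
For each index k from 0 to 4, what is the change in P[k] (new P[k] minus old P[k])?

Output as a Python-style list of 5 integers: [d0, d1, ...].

Element change: A[4] -10 -> 19, delta = 29
For k < 4: P[k] unchanged, delta_P[k] = 0
For k >= 4: P[k] shifts by exactly 29
Delta array: [0, 0, 0, 0, 29]

Answer: [0, 0, 0, 0, 29]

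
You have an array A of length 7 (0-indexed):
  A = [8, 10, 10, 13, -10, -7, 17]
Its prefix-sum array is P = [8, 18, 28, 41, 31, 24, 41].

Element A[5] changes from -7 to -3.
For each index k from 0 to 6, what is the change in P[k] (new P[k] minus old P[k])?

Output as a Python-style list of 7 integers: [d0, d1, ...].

Element change: A[5] -7 -> -3, delta = 4
For k < 5: P[k] unchanged, delta_P[k] = 0
For k >= 5: P[k] shifts by exactly 4
Delta array: [0, 0, 0, 0, 0, 4, 4]

Answer: [0, 0, 0, 0, 0, 4, 4]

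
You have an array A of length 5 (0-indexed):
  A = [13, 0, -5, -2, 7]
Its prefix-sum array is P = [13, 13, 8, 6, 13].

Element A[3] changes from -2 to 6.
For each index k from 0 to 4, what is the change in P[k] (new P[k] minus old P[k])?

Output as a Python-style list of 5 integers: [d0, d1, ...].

Element change: A[3] -2 -> 6, delta = 8
For k < 3: P[k] unchanged, delta_P[k] = 0
For k >= 3: P[k] shifts by exactly 8
Delta array: [0, 0, 0, 8, 8]

Answer: [0, 0, 0, 8, 8]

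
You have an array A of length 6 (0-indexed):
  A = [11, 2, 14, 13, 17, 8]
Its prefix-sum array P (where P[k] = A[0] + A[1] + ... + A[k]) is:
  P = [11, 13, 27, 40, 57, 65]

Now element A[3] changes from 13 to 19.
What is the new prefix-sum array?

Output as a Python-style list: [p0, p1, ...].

Answer: [11, 13, 27, 46, 63, 71]

Derivation:
Change: A[3] 13 -> 19, delta = 6
P[k] for k < 3: unchanged (A[3] not included)
P[k] for k >= 3: shift by delta = 6
  P[0] = 11 + 0 = 11
  P[1] = 13 + 0 = 13
  P[2] = 27 + 0 = 27
  P[3] = 40 + 6 = 46
  P[4] = 57 + 6 = 63
  P[5] = 65 + 6 = 71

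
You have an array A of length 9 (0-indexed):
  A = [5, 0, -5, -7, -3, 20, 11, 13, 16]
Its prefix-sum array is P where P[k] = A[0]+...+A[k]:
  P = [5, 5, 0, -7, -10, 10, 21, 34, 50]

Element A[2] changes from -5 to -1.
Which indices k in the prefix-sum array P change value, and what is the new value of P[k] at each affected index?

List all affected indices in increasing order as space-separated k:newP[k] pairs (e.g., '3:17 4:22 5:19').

Answer: 2:4 3:-3 4:-6 5:14 6:25 7:38 8:54

Derivation:
P[k] = A[0] + ... + A[k]
P[k] includes A[2] iff k >= 2
Affected indices: 2, 3, ..., 8; delta = 4
  P[2]: 0 + 4 = 4
  P[3]: -7 + 4 = -3
  P[4]: -10 + 4 = -6
  P[5]: 10 + 4 = 14
  P[6]: 21 + 4 = 25
  P[7]: 34 + 4 = 38
  P[8]: 50 + 4 = 54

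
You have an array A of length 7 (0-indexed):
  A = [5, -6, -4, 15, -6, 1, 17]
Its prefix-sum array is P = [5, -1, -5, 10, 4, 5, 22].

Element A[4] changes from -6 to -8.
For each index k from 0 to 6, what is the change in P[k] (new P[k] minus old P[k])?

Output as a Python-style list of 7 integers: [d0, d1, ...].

Element change: A[4] -6 -> -8, delta = -2
For k < 4: P[k] unchanged, delta_P[k] = 0
For k >= 4: P[k] shifts by exactly -2
Delta array: [0, 0, 0, 0, -2, -2, -2]

Answer: [0, 0, 0, 0, -2, -2, -2]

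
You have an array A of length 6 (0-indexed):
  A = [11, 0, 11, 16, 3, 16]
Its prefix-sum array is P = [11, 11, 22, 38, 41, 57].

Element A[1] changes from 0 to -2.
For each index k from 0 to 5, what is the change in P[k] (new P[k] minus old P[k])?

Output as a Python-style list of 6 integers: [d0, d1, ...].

Element change: A[1] 0 -> -2, delta = -2
For k < 1: P[k] unchanged, delta_P[k] = 0
For k >= 1: P[k] shifts by exactly -2
Delta array: [0, -2, -2, -2, -2, -2]

Answer: [0, -2, -2, -2, -2, -2]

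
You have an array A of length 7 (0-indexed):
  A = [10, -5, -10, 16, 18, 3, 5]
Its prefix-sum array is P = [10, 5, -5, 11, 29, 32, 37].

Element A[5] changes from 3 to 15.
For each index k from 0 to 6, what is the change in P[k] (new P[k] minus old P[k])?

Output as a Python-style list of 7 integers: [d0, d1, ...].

Element change: A[5] 3 -> 15, delta = 12
For k < 5: P[k] unchanged, delta_P[k] = 0
For k >= 5: P[k] shifts by exactly 12
Delta array: [0, 0, 0, 0, 0, 12, 12]

Answer: [0, 0, 0, 0, 0, 12, 12]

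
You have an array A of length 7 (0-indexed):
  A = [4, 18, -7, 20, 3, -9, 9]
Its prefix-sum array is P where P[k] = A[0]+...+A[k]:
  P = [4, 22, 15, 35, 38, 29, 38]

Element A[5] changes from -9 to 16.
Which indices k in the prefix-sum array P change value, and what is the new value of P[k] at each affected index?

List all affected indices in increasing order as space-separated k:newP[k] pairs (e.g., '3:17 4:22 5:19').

P[k] = A[0] + ... + A[k]
P[k] includes A[5] iff k >= 5
Affected indices: 5, 6, ..., 6; delta = 25
  P[5]: 29 + 25 = 54
  P[6]: 38 + 25 = 63

Answer: 5:54 6:63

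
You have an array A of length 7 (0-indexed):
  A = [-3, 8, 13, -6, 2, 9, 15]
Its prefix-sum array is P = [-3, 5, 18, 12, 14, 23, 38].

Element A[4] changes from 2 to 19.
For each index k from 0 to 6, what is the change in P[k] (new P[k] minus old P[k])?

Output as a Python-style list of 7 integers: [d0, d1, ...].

Element change: A[4] 2 -> 19, delta = 17
For k < 4: P[k] unchanged, delta_P[k] = 0
For k >= 4: P[k] shifts by exactly 17
Delta array: [0, 0, 0, 0, 17, 17, 17]

Answer: [0, 0, 0, 0, 17, 17, 17]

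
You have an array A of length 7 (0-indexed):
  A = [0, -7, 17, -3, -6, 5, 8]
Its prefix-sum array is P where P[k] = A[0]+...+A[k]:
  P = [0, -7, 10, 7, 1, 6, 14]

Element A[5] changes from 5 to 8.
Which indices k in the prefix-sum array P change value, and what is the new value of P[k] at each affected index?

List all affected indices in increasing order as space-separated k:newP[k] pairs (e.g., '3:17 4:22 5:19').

P[k] = A[0] + ... + A[k]
P[k] includes A[5] iff k >= 5
Affected indices: 5, 6, ..., 6; delta = 3
  P[5]: 6 + 3 = 9
  P[6]: 14 + 3 = 17

Answer: 5:9 6:17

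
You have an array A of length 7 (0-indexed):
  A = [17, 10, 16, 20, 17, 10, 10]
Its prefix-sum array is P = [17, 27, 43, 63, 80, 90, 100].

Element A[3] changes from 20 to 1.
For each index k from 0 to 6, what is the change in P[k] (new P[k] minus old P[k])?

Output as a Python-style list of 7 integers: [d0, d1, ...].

Element change: A[3] 20 -> 1, delta = -19
For k < 3: P[k] unchanged, delta_P[k] = 0
For k >= 3: P[k] shifts by exactly -19
Delta array: [0, 0, 0, -19, -19, -19, -19]

Answer: [0, 0, 0, -19, -19, -19, -19]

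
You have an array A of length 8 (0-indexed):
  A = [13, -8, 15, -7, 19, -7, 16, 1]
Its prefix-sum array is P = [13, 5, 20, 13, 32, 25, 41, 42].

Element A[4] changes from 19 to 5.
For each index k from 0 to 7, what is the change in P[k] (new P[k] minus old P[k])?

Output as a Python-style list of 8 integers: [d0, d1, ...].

Element change: A[4] 19 -> 5, delta = -14
For k < 4: P[k] unchanged, delta_P[k] = 0
For k >= 4: P[k] shifts by exactly -14
Delta array: [0, 0, 0, 0, -14, -14, -14, -14]

Answer: [0, 0, 0, 0, -14, -14, -14, -14]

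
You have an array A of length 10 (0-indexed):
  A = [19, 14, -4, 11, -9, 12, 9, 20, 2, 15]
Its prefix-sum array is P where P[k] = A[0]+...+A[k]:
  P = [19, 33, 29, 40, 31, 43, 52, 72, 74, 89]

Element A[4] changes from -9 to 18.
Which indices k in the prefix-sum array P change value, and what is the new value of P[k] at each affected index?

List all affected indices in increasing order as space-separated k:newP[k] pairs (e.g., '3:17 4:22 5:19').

Answer: 4:58 5:70 6:79 7:99 8:101 9:116

Derivation:
P[k] = A[0] + ... + A[k]
P[k] includes A[4] iff k >= 4
Affected indices: 4, 5, ..., 9; delta = 27
  P[4]: 31 + 27 = 58
  P[5]: 43 + 27 = 70
  P[6]: 52 + 27 = 79
  P[7]: 72 + 27 = 99
  P[8]: 74 + 27 = 101
  P[9]: 89 + 27 = 116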